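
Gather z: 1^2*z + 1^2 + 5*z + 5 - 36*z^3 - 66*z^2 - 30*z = -36*z^3 - 66*z^2 - 24*z + 6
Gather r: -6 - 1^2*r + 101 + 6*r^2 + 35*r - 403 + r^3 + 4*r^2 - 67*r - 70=r^3 + 10*r^2 - 33*r - 378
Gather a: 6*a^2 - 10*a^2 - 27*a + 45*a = -4*a^2 + 18*a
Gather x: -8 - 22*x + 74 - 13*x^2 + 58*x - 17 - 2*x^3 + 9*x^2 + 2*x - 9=-2*x^3 - 4*x^2 + 38*x + 40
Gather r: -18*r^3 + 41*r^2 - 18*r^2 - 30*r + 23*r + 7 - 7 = -18*r^3 + 23*r^2 - 7*r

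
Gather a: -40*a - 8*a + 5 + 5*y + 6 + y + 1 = -48*a + 6*y + 12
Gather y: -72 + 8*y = 8*y - 72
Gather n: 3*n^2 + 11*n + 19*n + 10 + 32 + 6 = 3*n^2 + 30*n + 48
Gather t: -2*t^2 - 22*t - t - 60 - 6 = -2*t^2 - 23*t - 66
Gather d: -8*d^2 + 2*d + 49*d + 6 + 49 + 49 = -8*d^2 + 51*d + 104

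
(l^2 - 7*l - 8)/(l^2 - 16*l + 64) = (l + 1)/(l - 8)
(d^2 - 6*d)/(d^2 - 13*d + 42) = d/(d - 7)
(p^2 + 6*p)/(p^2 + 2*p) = (p + 6)/(p + 2)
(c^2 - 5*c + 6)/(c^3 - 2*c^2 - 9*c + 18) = 1/(c + 3)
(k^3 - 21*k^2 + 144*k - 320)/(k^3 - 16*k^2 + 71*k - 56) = (k^2 - 13*k + 40)/(k^2 - 8*k + 7)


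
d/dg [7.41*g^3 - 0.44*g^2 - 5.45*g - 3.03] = 22.23*g^2 - 0.88*g - 5.45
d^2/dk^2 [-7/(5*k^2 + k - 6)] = 14*(25*k^2 + 5*k - (10*k + 1)^2 - 30)/(5*k^2 + k - 6)^3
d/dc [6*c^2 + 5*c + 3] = 12*c + 5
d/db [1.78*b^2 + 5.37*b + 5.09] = 3.56*b + 5.37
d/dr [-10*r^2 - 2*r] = -20*r - 2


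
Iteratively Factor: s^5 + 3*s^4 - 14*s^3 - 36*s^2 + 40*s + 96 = (s - 2)*(s^4 + 5*s^3 - 4*s^2 - 44*s - 48) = (s - 2)*(s + 2)*(s^3 + 3*s^2 - 10*s - 24) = (s - 3)*(s - 2)*(s + 2)*(s^2 + 6*s + 8) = (s - 3)*(s - 2)*(s + 2)^2*(s + 4)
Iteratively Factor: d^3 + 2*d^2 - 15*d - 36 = (d + 3)*(d^2 - d - 12) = (d - 4)*(d + 3)*(d + 3)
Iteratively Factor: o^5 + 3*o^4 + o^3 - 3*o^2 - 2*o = (o + 2)*(o^4 + o^3 - o^2 - o) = o*(o + 2)*(o^3 + o^2 - o - 1) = o*(o + 1)*(o + 2)*(o^2 - 1) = o*(o + 1)^2*(o + 2)*(o - 1)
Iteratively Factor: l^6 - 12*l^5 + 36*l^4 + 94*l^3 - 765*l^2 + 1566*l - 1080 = (l + 4)*(l^5 - 16*l^4 + 100*l^3 - 306*l^2 + 459*l - 270) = (l - 3)*(l + 4)*(l^4 - 13*l^3 + 61*l^2 - 123*l + 90) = (l - 5)*(l - 3)*(l + 4)*(l^3 - 8*l^2 + 21*l - 18) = (l - 5)*(l - 3)^2*(l + 4)*(l^2 - 5*l + 6) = (l - 5)*(l - 3)^2*(l - 2)*(l + 4)*(l - 3)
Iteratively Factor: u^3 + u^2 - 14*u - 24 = (u + 2)*(u^2 - u - 12) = (u + 2)*(u + 3)*(u - 4)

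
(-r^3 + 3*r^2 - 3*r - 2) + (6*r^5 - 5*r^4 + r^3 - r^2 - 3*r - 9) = 6*r^5 - 5*r^4 + 2*r^2 - 6*r - 11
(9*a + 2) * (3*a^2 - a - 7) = 27*a^3 - 3*a^2 - 65*a - 14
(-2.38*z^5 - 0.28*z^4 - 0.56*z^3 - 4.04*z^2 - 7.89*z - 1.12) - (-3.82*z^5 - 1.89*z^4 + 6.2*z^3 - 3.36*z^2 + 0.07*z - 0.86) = 1.44*z^5 + 1.61*z^4 - 6.76*z^3 - 0.68*z^2 - 7.96*z - 0.26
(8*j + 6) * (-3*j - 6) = -24*j^2 - 66*j - 36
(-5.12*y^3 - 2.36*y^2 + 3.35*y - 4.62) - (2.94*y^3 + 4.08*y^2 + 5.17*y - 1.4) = -8.06*y^3 - 6.44*y^2 - 1.82*y - 3.22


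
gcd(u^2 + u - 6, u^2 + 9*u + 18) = u + 3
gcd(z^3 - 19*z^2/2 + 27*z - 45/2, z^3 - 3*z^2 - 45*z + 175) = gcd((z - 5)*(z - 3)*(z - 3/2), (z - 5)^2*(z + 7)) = z - 5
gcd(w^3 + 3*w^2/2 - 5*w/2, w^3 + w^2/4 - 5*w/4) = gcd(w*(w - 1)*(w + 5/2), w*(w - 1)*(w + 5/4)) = w^2 - w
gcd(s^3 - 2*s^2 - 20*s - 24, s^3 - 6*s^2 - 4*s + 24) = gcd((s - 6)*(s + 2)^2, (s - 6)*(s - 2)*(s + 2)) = s^2 - 4*s - 12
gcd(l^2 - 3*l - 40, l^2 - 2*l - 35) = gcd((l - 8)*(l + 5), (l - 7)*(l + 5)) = l + 5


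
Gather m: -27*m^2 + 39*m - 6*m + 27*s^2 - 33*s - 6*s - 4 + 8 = -27*m^2 + 33*m + 27*s^2 - 39*s + 4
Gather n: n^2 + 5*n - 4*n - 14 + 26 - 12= n^2 + n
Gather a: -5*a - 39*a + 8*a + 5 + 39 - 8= 36 - 36*a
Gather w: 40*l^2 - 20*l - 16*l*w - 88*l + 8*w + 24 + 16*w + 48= 40*l^2 - 108*l + w*(24 - 16*l) + 72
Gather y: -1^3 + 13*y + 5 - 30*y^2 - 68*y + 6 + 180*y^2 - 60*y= 150*y^2 - 115*y + 10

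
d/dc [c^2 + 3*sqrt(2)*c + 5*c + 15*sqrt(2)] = 2*c + 3*sqrt(2) + 5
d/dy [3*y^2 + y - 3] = 6*y + 1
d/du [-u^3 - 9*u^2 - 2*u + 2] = -3*u^2 - 18*u - 2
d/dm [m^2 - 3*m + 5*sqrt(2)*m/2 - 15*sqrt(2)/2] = 2*m - 3 + 5*sqrt(2)/2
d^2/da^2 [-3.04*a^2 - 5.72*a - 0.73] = -6.08000000000000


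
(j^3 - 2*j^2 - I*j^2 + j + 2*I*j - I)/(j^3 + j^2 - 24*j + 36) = (j^3 - j^2*(2 + I) + j*(1 + 2*I) - I)/(j^3 + j^2 - 24*j + 36)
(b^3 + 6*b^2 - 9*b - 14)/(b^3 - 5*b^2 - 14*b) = (-b^3 - 6*b^2 + 9*b + 14)/(b*(-b^2 + 5*b + 14))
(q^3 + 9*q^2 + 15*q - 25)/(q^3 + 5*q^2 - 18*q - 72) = (q^3 + 9*q^2 + 15*q - 25)/(q^3 + 5*q^2 - 18*q - 72)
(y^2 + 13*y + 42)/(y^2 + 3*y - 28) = (y + 6)/(y - 4)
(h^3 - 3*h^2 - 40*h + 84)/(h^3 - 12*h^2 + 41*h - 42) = (h + 6)/(h - 3)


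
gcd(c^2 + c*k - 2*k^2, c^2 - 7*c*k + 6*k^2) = c - k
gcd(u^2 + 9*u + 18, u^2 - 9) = u + 3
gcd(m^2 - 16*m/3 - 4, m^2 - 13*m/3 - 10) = m - 6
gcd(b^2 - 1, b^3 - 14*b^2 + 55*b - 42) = b - 1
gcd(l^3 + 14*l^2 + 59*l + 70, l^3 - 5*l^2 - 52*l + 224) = l + 7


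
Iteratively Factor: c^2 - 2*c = (c)*(c - 2)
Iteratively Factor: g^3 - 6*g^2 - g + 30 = (g - 3)*(g^2 - 3*g - 10) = (g - 3)*(g + 2)*(g - 5)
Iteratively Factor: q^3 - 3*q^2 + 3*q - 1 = (q - 1)*(q^2 - 2*q + 1) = (q - 1)^2*(q - 1)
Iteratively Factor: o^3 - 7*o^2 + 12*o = (o - 4)*(o^2 - 3*o) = (o - 4)*(o - 3)*(o)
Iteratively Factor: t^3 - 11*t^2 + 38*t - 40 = (t - 5)*(t^2 - 6*t + 8) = (t - 5)*(t - 4)*(t - 2)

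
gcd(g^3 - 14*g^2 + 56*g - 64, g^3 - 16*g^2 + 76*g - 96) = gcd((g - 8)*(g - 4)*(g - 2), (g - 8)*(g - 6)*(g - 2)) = g^2 - 10*g + 16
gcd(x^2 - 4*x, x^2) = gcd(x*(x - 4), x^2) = x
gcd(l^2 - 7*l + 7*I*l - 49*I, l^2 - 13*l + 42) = l - 7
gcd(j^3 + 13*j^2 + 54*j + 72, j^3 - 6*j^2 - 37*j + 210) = j + 6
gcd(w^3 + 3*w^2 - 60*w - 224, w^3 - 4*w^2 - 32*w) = w^2 - 4*w - 32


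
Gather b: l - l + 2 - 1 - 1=0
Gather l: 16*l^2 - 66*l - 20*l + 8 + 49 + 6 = 16*l^2 - 86*l + 63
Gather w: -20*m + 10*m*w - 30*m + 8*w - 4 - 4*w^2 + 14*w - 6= -50*m - 4*w^2 + w*(10*m + 22) - 10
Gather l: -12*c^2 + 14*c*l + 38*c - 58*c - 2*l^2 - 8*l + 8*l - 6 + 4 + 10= -12*c^2 + 14*c*l - 20*c - 2*l^2 + 8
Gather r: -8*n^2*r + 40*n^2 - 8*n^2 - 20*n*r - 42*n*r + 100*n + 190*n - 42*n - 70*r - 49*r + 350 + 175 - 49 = 32*n^2 + 248*n + r*(-8*n^2 - 62*n - 119) + 476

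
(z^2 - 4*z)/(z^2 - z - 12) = z/(z + 3)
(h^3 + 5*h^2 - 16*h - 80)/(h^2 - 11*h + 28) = (h^2 + 9*h + 20)/(h - 7)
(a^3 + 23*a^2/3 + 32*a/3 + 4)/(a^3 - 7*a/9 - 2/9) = 3*(a^2 + 7*a + 6)/(3*a^2 - 2*a - 1)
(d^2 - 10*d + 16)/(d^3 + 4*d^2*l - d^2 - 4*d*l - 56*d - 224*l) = (d - 2)/(d^2 + 4*d*l + 7*d + 28*l)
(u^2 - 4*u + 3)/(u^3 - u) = (u - 3)/(u*(u + 1))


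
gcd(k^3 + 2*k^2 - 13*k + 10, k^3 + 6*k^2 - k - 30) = k^2 + 3*k - 10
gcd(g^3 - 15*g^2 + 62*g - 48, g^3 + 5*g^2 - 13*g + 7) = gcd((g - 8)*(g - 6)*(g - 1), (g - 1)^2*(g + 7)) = g - 1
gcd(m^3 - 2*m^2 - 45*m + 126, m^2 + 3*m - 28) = m + 7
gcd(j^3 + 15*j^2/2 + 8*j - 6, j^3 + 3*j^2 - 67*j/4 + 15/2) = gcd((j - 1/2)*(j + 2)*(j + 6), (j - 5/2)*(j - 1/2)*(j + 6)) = j^2 + 11*j/2 - 3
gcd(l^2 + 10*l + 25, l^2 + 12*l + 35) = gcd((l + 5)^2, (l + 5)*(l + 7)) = l + 5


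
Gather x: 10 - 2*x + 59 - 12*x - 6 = 63 - 14*x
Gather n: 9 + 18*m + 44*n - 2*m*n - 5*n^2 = 18*m - 5*n^2 + n*(44 - 2*m) + 9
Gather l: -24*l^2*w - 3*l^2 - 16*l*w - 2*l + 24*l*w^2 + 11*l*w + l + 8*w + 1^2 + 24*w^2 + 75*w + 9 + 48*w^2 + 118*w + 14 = l^2*(-24*w - 3) + l*(24*w^2 - 5*w - 1) + 72*w^2 + 201*w + 24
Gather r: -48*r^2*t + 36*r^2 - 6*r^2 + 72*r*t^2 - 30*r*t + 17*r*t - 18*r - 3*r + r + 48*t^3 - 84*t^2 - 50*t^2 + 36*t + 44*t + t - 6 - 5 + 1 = r^2*(30 - 48*t) + r*(72*t^2 - 13*t - 20) + 48*t^3 - 134*t^2 + 81*t - 10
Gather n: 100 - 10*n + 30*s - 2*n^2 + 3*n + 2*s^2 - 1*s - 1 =-2*n^2 - 7*n + 2*s^2 + 29*s + 99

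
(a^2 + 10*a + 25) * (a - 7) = a^3 + 3*a^2 - 45*a - 175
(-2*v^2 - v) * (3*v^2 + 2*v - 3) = -6*v^4 - 7*v^3 + 4*v^2 + 3*v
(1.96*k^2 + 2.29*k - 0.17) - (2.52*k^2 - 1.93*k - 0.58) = -0.56*k^2 + 4.22*k + 0.41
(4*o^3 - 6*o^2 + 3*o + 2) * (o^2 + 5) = 4*o^5 - 6*o^4 + 23*o^3 - 28*o^2 + 15*o + 10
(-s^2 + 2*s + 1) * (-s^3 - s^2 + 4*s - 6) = s^5 - s^4 - 7*s^3 + 13*s^2 - 8*s - 6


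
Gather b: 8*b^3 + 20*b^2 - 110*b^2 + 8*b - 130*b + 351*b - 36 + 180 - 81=8*b^3 - 90*b^2 + 229*b + 63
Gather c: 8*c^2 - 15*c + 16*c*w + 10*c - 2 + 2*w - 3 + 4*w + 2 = 8*c^2 + c*(16*w - 5) + 6*w - 3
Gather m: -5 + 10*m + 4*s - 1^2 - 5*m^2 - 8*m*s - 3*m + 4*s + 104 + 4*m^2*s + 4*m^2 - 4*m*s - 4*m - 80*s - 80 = m^2*(4*s - 1) + m*(3 - 12*s) - 72*s + 18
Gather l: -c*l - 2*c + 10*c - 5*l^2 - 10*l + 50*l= 8*c - 5*l^2 + l*(40 - c)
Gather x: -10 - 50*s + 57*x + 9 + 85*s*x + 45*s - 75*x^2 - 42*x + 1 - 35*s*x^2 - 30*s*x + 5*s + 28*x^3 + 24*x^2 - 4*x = 28*x^3 + x^2*(-35*s - 51) + x*(55*s + 11)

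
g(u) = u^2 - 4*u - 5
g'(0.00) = -4.00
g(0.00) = -5.00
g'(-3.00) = -10.00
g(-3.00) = 16.00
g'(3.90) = 3.80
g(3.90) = -5.39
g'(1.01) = -1.98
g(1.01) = -8.02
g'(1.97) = -0.06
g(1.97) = -9.00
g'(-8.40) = -20.80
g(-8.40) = 99.16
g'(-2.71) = -9.42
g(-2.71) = 13.18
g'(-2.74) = -9.48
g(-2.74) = 13.47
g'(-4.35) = -12.70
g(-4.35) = 31.32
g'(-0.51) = -5.02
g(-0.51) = -2.70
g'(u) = 2*u - 4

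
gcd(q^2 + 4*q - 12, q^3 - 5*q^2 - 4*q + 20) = q - 2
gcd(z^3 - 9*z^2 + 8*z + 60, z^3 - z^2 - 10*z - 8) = z + 2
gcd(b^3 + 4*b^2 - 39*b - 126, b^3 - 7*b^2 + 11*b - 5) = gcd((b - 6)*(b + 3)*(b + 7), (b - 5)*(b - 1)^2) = 1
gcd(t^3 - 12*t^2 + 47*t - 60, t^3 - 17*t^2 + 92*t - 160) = t^2 - 9*t + 20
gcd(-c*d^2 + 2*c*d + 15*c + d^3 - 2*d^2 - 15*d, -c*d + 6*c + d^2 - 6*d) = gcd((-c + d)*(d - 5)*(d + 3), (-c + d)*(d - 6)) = c - d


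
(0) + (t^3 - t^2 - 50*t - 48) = t^3 - t^2 - 50*t - 48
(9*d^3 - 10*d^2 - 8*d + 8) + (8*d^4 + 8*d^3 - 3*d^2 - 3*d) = 8*d^4 + 17*d^3 - 13*d^2 - 11*d + 8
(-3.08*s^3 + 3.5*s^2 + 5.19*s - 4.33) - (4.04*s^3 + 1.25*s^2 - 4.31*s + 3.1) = -7.12*s^3 + 2.25*s^2 + 9.5*s - 7.43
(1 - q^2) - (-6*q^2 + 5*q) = 5*q^2 - 5*q + 1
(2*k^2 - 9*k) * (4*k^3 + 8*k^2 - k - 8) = 8*k^5 - 20*k^4 - 74*k^3 - 7*k^2 + 72*k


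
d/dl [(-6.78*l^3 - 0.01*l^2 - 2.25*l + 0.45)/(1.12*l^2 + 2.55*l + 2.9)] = (-7.5936*l^4 - 34.578*l^3 - 56.4915*l^2 - 1.066*l - 7.6725)/(1.2544*l^4 + 5.712*l^3 + 12.9985*l^2 + 14.79*l + 8.41)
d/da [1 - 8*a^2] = -16*a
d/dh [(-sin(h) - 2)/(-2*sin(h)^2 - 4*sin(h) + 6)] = (-4*sin(h) + cos(h)^2 - 8)*cos(h)/(2*(sin(h)^2 + 2*sin(h) - 3)^2)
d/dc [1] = 0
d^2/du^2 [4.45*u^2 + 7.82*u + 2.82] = 8.90000000000000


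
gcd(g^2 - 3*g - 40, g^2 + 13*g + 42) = 1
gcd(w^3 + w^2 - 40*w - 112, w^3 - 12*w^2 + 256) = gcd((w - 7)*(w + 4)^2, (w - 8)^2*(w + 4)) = w + 4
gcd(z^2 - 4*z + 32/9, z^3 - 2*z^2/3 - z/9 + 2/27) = 1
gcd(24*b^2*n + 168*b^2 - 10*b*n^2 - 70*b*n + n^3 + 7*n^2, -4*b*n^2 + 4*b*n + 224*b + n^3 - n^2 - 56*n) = 4*b*n + 28*b - n^2 - 7*n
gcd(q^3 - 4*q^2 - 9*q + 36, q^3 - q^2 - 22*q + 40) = q - 4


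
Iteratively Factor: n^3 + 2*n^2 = (n)*(n^2 + 2*n) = n*(n + 2)*(n)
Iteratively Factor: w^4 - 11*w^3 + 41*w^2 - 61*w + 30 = (w - 2)*(w^3 - 9*w^2 + 23*w - 15) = (w - 2)*(w - 1)*(w^2 - 8*w + 15) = (w - 3)*(w - 2)*(w - 1)*(w - 5)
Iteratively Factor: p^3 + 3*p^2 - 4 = (p - 1)*(p^2 + 4*p + 4) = (p - 1)*(p + 2)*(p + 2)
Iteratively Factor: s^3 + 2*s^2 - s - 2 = (s + 1)*(s^2 + s - 2) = (s + 1)*(s + 2)*(s - 1)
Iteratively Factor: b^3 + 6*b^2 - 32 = (b + 4)*(b^2 + 2*b - 8) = (b - 2)*(b + 4)*(b + 4)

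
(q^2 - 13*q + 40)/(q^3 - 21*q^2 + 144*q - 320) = 1/(q - 8)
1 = 1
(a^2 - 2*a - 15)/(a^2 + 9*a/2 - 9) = 2*(a^2 - 2*a - 15)/(2*a^2 + 9*a - 18)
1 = 1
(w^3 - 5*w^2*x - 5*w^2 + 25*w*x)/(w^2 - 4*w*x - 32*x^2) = w*(-w^2 + 5*w*x + 5*w - 25*x)/(-w^2 + 4*w*x + 32*x^2)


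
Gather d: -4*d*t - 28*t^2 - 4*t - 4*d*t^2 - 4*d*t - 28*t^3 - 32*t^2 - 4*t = d*(-4*t^2 - 8*t) - 28*t^3 - 60*t^2 - 8*t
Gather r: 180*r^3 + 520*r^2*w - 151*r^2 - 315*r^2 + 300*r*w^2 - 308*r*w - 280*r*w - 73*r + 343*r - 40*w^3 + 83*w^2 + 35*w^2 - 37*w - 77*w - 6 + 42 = 180*r^3 + r^2*(520*w - 466) + r*(300*w^2 - 588*w + 270) - 40*w^3 + 118*w^2 - 114*w + 36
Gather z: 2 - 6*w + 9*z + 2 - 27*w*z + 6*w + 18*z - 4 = z*(27 - 27*w)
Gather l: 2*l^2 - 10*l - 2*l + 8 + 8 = 2*l^2 - 12*l + 16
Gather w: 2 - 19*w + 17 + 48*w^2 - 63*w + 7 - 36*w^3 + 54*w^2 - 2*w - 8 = -36*w^3 + 102*w^2 - 84*w + 18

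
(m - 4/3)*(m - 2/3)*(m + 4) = m^3 + 2*m^2 - 64*m/9 + 32/9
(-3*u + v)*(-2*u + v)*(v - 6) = 6*u^2*v - 36*u^2 - 5*u*v^2 + 30*u*v + v^3 - 6*v^2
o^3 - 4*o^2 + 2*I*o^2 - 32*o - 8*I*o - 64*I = (o - 8)*(o + 4)*(o + 2*I)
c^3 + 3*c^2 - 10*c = c*(c - 2)*(c + 5)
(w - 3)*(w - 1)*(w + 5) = w^3 + w^2 - 17*w + 15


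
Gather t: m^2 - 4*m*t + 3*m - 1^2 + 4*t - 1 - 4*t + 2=m^2 - 4*m*t + 3*m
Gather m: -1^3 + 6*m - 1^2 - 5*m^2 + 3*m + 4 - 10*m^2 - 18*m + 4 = -15*m^2 - 9*m + 6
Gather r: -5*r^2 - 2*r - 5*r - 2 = -5*r^2 - 7*r - 2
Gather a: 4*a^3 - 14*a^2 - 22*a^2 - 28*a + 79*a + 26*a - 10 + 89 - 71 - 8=4*a^3 - 36*a^2 + 77*a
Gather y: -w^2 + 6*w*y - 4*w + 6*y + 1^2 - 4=-w^2 - 4*w + y*(6*w + 6) - 3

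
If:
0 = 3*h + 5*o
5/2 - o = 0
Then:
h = -25/6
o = 5/2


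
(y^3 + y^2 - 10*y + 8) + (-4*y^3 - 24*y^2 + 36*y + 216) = -3*y^3 - 23*y^2 + 26*y + 224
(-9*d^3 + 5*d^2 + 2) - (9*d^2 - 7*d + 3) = -9*d^3 - 4*d^2 + 7*d - 1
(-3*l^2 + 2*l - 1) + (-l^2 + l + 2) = -4*l^2 + 3*l + 1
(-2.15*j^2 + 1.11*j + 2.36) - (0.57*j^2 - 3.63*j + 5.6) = -2.72*j^2 + 4.74*j - 3.24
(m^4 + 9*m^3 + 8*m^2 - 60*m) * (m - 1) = m^5 + 8*m^4 - m^3 - 68*m^2 + 60*m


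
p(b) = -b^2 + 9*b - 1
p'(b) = 9 - 2*b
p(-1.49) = -16.63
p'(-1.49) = 11.98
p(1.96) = 12.80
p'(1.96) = 5.08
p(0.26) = 1.27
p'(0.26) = 8.48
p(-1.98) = -22.74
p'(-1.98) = 12.96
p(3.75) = 18.69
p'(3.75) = 1.50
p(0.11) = -0.02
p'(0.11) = 8.78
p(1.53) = 10.43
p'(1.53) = 5.94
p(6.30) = 16.01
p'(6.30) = -3.60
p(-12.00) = -253.00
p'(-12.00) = 33.00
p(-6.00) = -91.00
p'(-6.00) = 21.00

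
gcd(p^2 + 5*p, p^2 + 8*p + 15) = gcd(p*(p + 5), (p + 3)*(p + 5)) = p + 5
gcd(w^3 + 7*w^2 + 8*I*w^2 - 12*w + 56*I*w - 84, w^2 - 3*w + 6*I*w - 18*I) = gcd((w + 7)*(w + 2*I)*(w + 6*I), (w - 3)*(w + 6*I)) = w + 6*I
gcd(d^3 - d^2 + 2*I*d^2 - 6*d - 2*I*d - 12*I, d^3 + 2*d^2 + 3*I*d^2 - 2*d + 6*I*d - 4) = d^2 + d*(2 + 2*I) + 4*I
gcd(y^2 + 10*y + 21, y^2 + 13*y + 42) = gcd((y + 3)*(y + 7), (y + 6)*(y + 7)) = y + 7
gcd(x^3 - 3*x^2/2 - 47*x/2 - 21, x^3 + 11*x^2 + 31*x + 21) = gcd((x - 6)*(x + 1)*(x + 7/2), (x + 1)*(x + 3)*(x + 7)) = x + 1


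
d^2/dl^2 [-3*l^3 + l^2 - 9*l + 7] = 2 - 18*l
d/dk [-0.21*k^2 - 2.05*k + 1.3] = -0.42*k - 2.05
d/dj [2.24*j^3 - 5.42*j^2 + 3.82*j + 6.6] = 6.72*j^2 - 10.84*j + 3.82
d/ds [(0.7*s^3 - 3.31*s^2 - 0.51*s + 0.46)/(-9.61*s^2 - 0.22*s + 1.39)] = (-6.72699999999999*s^4 - 0.308*s^3 - 1.2539*s^2 - 0.360599999999998*s - 0.6077)/(92.3521*s^4 + 4.2284*s^3 - 26.6674*s^2 - 0.6116*s + 1.9321)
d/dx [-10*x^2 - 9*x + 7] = -20*x - 9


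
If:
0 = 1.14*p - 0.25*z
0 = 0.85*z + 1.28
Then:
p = -0.33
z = -1.51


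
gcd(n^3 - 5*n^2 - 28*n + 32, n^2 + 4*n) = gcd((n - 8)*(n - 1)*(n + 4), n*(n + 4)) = n + 4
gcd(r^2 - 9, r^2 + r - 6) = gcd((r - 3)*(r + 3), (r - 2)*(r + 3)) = r + 3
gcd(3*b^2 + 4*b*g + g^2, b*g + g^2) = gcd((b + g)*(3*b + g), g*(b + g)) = b + g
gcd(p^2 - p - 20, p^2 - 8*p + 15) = p - 5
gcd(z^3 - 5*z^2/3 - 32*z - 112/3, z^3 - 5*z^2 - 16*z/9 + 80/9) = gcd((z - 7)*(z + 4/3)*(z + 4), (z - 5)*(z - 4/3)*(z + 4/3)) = z + 4/3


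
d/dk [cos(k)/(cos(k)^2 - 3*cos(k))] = sin(k)/(cos(k) - 3)^2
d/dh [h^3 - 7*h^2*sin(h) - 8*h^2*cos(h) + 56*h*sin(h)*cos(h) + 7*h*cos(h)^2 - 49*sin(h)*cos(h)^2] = 8*h^2*sin(h) - 7*h^2*cos(h) + 3*h^2 - 14*h*sin(h) - 7*h*sin(2*h) - 16*h*cos(h) + 56*h*cos(2*h) + 28*sin(2*h) - 49*cos(h)/4 + 7*cos(2*h)/2 - 147*cos(3*h)/4 + 7/2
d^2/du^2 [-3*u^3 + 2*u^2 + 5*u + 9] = 4 - 18*u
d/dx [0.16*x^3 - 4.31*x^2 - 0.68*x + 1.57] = 0.48*x^2 - 8.62*x - 0.68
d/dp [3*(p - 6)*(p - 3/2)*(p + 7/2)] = 9*p^2 - 24*p - 207/4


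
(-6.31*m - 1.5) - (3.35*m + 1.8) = -9.66*m - 3.3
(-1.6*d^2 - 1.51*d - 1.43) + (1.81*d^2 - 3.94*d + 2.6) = 0.21*d^2 - 5.45*d + 1.17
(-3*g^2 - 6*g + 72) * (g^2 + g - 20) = -3*g^4 - 9*g^3 + 126*g^2 + 192*g - 1440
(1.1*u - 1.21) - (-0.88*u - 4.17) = 1.98*u + 2.96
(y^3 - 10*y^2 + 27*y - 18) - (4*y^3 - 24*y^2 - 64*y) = -3*y^3 + 14*y^2 + 91*y - 18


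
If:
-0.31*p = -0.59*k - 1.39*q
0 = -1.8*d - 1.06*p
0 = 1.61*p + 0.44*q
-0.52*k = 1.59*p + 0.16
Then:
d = 0.01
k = -0.23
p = -0.03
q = 0.09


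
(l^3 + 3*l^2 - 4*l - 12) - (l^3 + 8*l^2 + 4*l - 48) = -5*l^2 - 8*l + 36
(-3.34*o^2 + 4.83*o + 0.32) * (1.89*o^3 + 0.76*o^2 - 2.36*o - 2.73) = -6.3126*o^5 + 6.5903*o^4 + 12.158*o^3 - 2.0374*o^2 - 13.9411*o - 0.8736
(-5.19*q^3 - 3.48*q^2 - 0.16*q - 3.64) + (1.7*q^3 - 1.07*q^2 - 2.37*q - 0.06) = -3.49*q^3 - 4.55*q^2 - 2.53*q - 3.7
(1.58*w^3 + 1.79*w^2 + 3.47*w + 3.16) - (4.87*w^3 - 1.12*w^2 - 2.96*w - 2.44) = -3.29*w^3 + 2.91*w^2 + 6.43*w + 5.6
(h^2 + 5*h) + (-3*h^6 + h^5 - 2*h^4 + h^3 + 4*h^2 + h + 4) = -3*h^6 + h^5 - 2*h^4 + h^3 + 5*h^2 + 6*h + 4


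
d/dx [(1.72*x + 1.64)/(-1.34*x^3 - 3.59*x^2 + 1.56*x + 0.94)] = (4.6096*x^3 + 12.7676*x^2 + 11.7752*x - 0.9416)/(1.7956*x^6 + 9.6212*x^5 + 8.7073*x^4 - 13.72*x^3 - 4.3156*x^2 + 2.9328*x + 0.8836)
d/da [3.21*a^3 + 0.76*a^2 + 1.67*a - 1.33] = 9.63*a^2 + 1.52*a + 1.67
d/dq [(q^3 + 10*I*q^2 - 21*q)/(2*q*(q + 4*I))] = (q^2 + 8*I*q - 19)/(2*(q^2 + 8*I*q - 16))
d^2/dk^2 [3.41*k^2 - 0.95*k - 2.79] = 6.82000000000000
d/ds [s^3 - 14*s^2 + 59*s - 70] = 3*s^2 - 28*s + 59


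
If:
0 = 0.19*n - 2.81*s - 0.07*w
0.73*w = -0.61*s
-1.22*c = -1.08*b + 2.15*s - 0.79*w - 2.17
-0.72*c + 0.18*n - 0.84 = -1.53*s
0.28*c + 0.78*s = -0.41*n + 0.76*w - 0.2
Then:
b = -3.20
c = -1.09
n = 0.20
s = 0.01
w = -0.01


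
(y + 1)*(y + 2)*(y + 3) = y^3 + 6*y^2 + 11*y + 6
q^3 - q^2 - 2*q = q*(q - 2)*(q + 1)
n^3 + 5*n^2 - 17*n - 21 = (n - 3)*(n + 1)*(n + 7)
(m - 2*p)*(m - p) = m^2 - 3*m*p + 2*p^2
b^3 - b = b*(b - 1)*(b + 1)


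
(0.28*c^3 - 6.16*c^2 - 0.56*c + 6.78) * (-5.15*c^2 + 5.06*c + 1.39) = -1.442*c^5 + 33.1408*c^4 - 27.8964*c^3 - 46.313*c^2 + 33.5284*c + 9.4242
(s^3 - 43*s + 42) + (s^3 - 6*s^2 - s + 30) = 2*s^3 - 6*s^2 - 44*s + 72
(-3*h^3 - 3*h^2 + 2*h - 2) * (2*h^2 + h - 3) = -6*h^5 - 9*h^4 + 10*h^3 + 7*h^2 - 8*h + 6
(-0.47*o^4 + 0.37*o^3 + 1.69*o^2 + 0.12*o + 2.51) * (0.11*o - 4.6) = -0.0517*o^5 + 2.2027*o^4 - 1.5161*o^3 - 7.7608*o^2 - 0.2759*o - 11.546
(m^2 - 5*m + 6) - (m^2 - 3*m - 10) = 16 - 2*m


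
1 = 1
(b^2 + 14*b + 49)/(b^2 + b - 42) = (b + 7)/(b - 6)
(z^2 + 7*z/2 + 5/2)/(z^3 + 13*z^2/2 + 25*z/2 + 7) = (2*z + 5)/(2*z^2 + 11*z + 14)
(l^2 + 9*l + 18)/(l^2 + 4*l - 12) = (l + 3)/(l - 2)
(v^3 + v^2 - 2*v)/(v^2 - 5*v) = (v^2 + v - 2)/(v - 5)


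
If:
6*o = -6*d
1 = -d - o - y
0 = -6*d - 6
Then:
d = -1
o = 1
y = -1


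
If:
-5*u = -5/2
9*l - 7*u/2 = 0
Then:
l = 7/36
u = 1/2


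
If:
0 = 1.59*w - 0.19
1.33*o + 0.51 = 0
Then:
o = -0.38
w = 0.12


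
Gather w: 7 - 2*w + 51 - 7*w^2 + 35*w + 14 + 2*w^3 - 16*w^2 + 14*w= 2*w^3 - 23*w^2 + 47*w + 72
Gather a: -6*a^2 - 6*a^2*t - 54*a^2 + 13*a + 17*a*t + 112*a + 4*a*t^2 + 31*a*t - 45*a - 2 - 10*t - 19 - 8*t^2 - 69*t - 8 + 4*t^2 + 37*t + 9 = a^2*(-6*t - 60) + a*(4*t^2 + 48*t + 80) - 4*t^2 - 42*t - 20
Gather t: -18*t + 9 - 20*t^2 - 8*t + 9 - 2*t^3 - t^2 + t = -2*t^3 - 21*t^2 - 25*t + 18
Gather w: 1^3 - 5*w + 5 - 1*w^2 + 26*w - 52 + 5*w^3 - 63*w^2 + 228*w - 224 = 5*w^3 - 64*w^2 + 249*w - 270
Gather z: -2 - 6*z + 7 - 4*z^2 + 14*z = -4*z^2 + 8*z + 5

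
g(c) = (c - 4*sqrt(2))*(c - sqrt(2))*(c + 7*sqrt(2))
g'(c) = (c - 4*sqrt(2))*(c - sqrt(2)) + (c - 4*sqrt(2))*(c + 7*sqrt(2)) + (c - sqrt(2))*(c + 7*sqrt(2)) = 3*c^2 + 4*sqrt(2)*c - 62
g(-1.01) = 143.67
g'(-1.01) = -64.65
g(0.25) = 63.89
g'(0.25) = -60.40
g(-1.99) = 205.90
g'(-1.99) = -61.38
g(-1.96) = 204.05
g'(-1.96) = -61.56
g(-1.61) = 182.17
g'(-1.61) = -63.33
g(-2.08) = 211.39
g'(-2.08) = -60.79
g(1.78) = -16.56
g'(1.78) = -42.43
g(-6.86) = 314.79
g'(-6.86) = 40.37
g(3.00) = -54.35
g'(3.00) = -18.03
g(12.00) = 1470.49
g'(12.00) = 437.88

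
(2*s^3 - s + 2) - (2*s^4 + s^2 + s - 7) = -2*s^4 + 2*s^3 - s^2 - 2*s + 9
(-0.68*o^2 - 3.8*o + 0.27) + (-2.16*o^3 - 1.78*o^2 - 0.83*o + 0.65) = -2.16*o^3 - 2.46*o^2 - 4.63*o + 0.92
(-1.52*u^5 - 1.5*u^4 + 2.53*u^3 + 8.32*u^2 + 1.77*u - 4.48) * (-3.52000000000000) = 5.3504*u^5 + 5.28*u^4 - 8.9056*u^3 - 29.2864*u^2 - 6.2304*u + 15.7696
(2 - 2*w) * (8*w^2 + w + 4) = -16*w^3 + 14*w^2 - 6*w + 8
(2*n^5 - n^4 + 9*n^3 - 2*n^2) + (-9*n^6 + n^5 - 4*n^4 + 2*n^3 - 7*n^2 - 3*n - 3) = -9*n^6 + 3*n^5 - 5*n^4 + 11*n^3 - 9*n^2 - 3*n - 3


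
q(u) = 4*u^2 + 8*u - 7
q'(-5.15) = -33.20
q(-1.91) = -7.69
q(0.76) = 1.39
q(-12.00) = 473.00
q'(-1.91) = -7.28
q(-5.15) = 57.89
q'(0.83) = 14.64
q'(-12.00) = -88.00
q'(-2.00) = -8.00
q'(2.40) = 27.20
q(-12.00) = 473.00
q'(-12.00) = -88.00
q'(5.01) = 48.08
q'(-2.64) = -13.12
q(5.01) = 133.48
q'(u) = 8*u + 8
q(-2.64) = -0.24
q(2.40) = 35.24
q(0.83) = 2.40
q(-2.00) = -7.00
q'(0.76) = 14.08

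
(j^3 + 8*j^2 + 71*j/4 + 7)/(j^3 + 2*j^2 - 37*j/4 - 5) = (2*j + 7)/(2*j - 5)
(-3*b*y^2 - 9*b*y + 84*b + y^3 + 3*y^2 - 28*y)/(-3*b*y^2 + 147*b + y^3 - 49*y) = (y - 4)/(y - 7)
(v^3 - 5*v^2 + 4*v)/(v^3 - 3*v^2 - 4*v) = (v - 1)/(v + 1)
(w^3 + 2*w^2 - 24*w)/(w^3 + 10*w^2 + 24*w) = (w - 4)/(w + 4)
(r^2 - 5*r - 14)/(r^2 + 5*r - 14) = (r^2 - 5*r - 14)/(r^2 + 5*r - 14)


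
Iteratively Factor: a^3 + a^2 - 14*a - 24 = (a + 2)*(a^2 - a - 12) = (a - 4)*(a + 2)*(a + 3)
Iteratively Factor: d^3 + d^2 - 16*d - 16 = (d - 4)*(d^2 + 5*d + 4) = (d - 4)*(d + 4)*(d + 1)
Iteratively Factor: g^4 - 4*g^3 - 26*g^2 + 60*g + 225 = (g - 5)*(g^3 + g^2 - 21*g - 45) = (g - 5)*(g + 3)*(g^2 - 2*g - 15) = (g - 5)^2*(g + 3)*(g + 3)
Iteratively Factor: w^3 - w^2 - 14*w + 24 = (w - 3)*(w^2 + 2*w - 8) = (w - 3)*(w - 2)*(w + 4)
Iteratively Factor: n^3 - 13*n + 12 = (n - 1)*(n^2 + n - 12) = (n - 1)*(n + 4)*(n - 3)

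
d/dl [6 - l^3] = -3*l^2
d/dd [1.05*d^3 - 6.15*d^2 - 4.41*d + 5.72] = 3.15*d^2 - 12.3*d - 4.41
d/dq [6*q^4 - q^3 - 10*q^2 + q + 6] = 24*q^3 - 3*q^2 - 20*q + 1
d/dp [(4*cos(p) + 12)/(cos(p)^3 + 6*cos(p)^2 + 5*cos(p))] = 2*(75*cos(p) + 15*cos(2*p) + cos(3*p) + 45)*sin(p)/((cos(p) + 1)^2*(cos(p) + 5)^2*cos(p)^2)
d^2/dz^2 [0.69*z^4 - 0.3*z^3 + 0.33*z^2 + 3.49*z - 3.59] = 8.28*z^2 - 1.8*z + 0.66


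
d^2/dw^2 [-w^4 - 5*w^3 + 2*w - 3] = 6*w*(-2*w - 5)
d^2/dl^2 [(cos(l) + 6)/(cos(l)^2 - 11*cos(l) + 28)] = (-9*(1 - cos(2*l))^2*cos(l)/4 - 35*(1 - cos(2*l))^2/4 - 5839*cos(l)/2 - 198*cos(2*l) + 90*cos(3*l) + cos(5*l)/2 + 1569)/((cos(l) - 7)^3*(cos(l) - 4)^3)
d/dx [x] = 1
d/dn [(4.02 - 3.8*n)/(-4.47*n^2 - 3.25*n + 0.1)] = (-16.986*n^2 + 35.9388*n + 12.685)/(19.9809*n^4 + 29.055*n^3 + 9.6685*n^2 - 0.65*n + 0.01)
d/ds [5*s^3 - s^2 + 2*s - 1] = 15*s^2 - 2*s + 2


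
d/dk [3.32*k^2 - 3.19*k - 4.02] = 6.64*k - 3.19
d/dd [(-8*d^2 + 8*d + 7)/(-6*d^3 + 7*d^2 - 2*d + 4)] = 2*(-24*d^4 + 48*d^3 + 43*d^2 - 81*d + 23)/(36*d^6 - 84*d^5 + 73*d^4 - 76*d^3 + 60*d^2 - 16*d + 16)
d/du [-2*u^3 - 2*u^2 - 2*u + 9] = -6*u^2 - 4*u - 2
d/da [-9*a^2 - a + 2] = -18*a - 1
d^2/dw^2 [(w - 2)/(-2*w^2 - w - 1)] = 2*(-(w - 2)*(4*w + 1)^2 + 3*(2*w - 1)*(2*w^2 + w + 1))/(2*w^2 + w + 1)^3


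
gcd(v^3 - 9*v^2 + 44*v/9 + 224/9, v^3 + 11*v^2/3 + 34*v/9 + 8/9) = v + 4/3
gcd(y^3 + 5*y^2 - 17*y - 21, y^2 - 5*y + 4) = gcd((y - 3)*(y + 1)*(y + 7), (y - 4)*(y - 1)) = 1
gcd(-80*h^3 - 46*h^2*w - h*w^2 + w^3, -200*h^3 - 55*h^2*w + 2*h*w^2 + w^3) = -40*h^2 - 3*h*w + w^2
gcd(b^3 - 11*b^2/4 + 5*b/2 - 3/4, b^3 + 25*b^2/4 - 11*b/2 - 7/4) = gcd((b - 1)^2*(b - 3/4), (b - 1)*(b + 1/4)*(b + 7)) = b - 1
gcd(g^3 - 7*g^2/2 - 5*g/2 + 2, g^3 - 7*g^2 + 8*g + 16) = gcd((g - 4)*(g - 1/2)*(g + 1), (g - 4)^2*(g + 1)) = g^2 - 3*g - 4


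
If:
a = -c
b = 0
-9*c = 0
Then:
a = 0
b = 0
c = 0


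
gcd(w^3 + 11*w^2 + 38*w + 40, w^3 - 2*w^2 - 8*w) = w + 2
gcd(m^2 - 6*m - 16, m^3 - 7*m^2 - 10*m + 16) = m^2 - 6*m - 16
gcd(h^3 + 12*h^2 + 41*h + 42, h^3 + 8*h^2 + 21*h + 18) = h^2 + 5*h + 6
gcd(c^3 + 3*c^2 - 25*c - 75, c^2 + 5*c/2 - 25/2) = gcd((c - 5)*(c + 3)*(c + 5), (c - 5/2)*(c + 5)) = c + 5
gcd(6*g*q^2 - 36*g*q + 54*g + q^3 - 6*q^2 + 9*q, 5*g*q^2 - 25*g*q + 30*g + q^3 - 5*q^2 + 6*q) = q - 3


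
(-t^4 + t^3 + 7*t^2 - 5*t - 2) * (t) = -t^5 + t^4 + 7*t^3 - 5*t^2 - 2*t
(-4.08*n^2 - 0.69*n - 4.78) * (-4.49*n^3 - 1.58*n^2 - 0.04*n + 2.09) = 18.3192*n^5 + 9.5445*n^4 + 22.7156*n^3 - 0.947199999999999*n^2 - 1.2509*n - 9.9902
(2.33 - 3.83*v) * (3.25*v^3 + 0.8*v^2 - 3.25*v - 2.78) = -12.4475*v^4 + 4.5085*v^3 + 14.3115*v^2 + 3.0749*v - 6.4774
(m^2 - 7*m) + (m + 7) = m^2 - 6*m + 7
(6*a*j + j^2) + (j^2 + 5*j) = 6*a*j + 2*j^2 + 5*j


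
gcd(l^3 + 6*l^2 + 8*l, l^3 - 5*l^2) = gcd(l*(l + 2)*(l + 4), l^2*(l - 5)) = l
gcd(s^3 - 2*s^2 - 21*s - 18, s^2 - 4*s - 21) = s + 3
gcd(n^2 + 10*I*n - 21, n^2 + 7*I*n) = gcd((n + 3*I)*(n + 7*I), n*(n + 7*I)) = n + 7*I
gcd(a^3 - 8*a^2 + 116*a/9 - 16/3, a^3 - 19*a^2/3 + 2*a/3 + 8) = a^2 - 22*a/3 + 8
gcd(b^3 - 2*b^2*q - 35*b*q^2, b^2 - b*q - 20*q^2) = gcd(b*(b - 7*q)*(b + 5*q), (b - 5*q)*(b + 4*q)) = 1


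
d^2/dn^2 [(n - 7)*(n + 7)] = 2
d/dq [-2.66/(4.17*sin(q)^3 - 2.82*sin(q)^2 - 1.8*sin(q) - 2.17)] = (33.2766*sin(q)^2 - 15.0024*sin(q) - 4.788)*cos(q)/(-4.17*sin(q)^3 + 2.82*sin(q)^2 + 1.8*sin(q) + 2.17)^2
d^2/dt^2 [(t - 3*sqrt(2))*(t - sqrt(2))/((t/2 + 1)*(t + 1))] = 4*(-4*sqrt(2)*t^3 - 3*t^3 + 12*t^2 + 24*sqrt(2)*t + 54*t + 24*sqrt(2) + 46)/(t^6 + 9*t^5 + 33*t^4 + 63*t^3 + 66*t^2 + 36*t + 8)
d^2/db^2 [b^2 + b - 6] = 2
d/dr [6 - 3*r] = -3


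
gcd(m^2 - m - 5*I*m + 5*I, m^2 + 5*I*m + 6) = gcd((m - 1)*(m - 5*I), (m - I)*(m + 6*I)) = 1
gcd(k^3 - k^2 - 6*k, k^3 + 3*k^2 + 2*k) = k^2 + 2*k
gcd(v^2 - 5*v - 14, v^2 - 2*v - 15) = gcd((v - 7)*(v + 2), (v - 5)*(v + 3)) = 1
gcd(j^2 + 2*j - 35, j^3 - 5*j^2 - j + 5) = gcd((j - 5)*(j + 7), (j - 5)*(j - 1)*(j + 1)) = j - 5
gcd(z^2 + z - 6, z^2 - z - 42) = 1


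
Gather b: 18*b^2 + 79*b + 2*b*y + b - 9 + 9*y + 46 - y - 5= 18*b^2 + b*(2*y + 80) + 8*y + 32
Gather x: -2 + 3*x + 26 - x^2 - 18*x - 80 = -x^2 - 15*x - 56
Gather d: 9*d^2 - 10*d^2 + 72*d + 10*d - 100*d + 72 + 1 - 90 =-d^2 - 18*d - 17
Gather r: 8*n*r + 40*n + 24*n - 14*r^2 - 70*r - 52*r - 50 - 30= 64*n - 14*r^2 + r*(8*n - 122) - 80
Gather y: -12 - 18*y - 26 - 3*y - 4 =-21*y - 42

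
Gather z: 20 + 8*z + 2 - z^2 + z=-z^2 + 9*z + 22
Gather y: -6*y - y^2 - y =-y^2 - 7*y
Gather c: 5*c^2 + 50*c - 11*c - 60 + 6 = 5*c^2 + 39*c - 54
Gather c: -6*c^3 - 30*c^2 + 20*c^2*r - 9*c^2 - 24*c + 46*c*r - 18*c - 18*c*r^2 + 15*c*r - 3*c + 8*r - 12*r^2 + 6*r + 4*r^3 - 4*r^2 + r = -6*c^3 + c^2*(20*r - 39) + c*(-18*r^2 + 61*r - 45) + 4*r^3 - 16*r^2 + 15*r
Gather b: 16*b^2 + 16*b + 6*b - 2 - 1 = 16*b^2 + 22*b - 3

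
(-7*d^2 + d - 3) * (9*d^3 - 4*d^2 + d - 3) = -63*d^5 + 37*d^4 - 38*d^3 + 34*d^2 - 6*d + 9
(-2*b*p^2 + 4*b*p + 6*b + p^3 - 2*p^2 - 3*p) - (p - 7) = -2*b*p^2 + 4*b*p + 6*b + p^3 - 2*p^2 - 4*p + 7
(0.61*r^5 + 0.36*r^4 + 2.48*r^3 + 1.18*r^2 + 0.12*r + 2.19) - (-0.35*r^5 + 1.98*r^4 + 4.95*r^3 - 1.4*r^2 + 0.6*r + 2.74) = 0.96*r^5 - 1.62*r^4 - 2.47*r^3 + 2.58*r^2 - 0.48*r - 0.55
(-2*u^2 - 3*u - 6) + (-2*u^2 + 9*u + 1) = -4*u^2 + 6*u - 5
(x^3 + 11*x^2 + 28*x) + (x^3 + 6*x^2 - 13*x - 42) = 2*x^3 + 17*x^2 + 15*x - 42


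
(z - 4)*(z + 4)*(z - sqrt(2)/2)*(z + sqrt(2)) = z^4 + sqrt(2)*z^3/2 - 17*z^2 - 8*sqrt(2)*z + 16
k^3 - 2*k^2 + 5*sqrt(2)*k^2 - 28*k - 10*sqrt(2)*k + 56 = (k - 2)*(k - 2*sqrt(2))*(k + 7*sqrt(2))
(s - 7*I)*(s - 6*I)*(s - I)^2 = s^4 - 15*I*s^3 - 69*s^2 + 97*I*s + 42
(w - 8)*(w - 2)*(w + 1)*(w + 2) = w^4 - 7*w^3 - 12*w^2 + 28*w + 32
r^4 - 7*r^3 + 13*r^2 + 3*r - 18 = (r - 3)^2*(r - 2)*(r + 1)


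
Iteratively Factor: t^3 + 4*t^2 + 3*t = (t)*(t^2 + 4*t + 3) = t*(t + 3)*(t + 1)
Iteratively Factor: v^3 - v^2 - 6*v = (v - 3)*(v^2 + 2*v) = (v - 3)*(v + 2)*(v)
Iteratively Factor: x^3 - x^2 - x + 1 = (x - 1)*(x^2 - 1) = (x - 1)*(x + 1)*(x - 1)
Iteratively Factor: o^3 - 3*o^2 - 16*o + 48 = (o + 4)*(o^2 - 7*o + 12) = (o - 4)*(o + 4)*(o - 3)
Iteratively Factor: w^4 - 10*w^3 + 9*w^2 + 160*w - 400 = (w - 5)*(w^3 - 5*w^2 - 16*w + 80) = (w - 5)*(w - 4)*(w^2 - w - 20) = (w - 5)^2*(w - 4)*(w + 4)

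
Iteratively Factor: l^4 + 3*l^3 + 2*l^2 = (l + 2)*(l^3 + l^2) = l*(l + 2)*(l^2 + l) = l*(l + 1)*(l + 2)*(l)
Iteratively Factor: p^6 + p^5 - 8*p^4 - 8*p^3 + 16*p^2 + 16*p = (p + 2)*(p^5 - p^4 - 6*p^3 + 4*p^2 + 8*p) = (p - 2)*(p + 2)*(p^4 + p^3 - 4*p^2 - 4*p) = (p - 2)^2*(p + 2)*(p^3 + 3*p^2 + 2*p) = (p - 2)^2*(p + 1)*(p + 2)*(p^2 + 2*p) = (p - 2)^2*(p + 1)*(p + 2)^2*(p)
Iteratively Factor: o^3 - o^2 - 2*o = (o + 1)*(o^2 - 2*o) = o*(o + 1)*(o - 2)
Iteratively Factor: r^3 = (r)*(r^2) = r^2*(r)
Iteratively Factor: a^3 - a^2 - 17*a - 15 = (a - 5)*(a^2 + 4*a + 3) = (a - 5)*(a + 3)*(a + 1)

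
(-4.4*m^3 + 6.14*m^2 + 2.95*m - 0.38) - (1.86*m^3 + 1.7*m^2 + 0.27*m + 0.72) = -6.26*m^3 + 4.44*m^2 + 2.68*m - 1.1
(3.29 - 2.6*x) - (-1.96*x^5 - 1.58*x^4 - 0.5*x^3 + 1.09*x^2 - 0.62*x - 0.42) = 1.96*x^5 + 1.58*x^4 + 0.5*x^3 - 1.09*x^2 - 1.98*x + 3.71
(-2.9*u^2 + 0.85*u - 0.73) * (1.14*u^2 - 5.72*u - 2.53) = -3.306*u^4 + 17.557*u^3 + 1.6428*u^2 + 2.0251*u + 1.8469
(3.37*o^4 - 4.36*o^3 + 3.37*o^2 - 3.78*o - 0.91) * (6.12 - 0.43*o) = -1.4491*o^5 + 22.4992*o^4 - 28.1323*o^3 + 22.2498*o^2 - 22.7423*o - 5.5692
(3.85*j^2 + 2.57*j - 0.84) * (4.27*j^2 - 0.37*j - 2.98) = 16.4395*j^4 + 9.5494*j^3 - 16.0107*j^2 - 7.3478*j + 2.5032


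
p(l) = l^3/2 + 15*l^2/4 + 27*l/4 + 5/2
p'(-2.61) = -2.61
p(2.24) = 42.06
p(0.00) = 2.50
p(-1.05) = -1.03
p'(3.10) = 44.42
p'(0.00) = 6.75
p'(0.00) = 6.75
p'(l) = 3*l^2/2 + 15*l/2 + 27/4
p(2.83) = 62.97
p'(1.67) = 23.46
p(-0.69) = -0.54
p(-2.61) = 1.54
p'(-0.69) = 2.29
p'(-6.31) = 19.15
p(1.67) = 26.56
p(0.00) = 2.50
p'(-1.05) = 0.53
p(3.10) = 74.36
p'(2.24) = 31.08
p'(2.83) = 39.99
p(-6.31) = -16.40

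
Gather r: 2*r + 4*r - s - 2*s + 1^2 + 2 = 6*r - 3*s + 3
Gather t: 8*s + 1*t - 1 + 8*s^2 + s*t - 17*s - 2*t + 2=8*s^2 - 9*s + t*(s - 1) + 1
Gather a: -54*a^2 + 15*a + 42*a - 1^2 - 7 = -54*a^2 + 57*a - 8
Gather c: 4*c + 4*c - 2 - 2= 8*c - 4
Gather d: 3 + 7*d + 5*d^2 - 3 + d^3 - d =d^3 + 5*d^2 + 6*d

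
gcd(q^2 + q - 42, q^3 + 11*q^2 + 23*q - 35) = q + 7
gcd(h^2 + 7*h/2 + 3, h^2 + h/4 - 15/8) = h + 3/2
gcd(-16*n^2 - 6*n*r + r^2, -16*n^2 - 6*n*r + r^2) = -16*n^2 - 6*n*r + r^2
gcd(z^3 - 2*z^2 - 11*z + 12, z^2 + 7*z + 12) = z + 3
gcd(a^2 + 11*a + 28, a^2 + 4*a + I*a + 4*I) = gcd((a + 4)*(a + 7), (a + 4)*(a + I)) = a + 4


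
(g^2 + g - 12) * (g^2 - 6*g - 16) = g^4 - 5*g^3 - 34*g^2 + 56*g + 192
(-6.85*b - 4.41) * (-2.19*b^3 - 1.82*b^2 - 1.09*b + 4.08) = 15.0015*b^4 + 22.1249*b^3 + 15.4927*b^2 - 23.1411*b - 17.9928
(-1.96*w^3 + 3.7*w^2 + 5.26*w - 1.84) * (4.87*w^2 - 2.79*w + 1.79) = -9.5452*w^5 + 23.4874*w^4 + 11.7848*w^3 - 17.0132*w^2 + 14.549*w - 3.2936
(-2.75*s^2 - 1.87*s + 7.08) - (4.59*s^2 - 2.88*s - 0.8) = -7.34*s^2 + 1.01*s + 7.88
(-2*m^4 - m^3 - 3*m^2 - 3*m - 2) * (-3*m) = 6*m^5 + 3*m^4 + 9*m^3 + 9*m^2 + 6*m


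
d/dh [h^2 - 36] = 2*h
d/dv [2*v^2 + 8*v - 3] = 4*v + 8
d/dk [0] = 0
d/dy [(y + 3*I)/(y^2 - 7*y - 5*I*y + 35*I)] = (-y^2 - 6*I*y - 15 + 56*I)/(y^4 + y^3*(-14 - 10*I) + y^2*(24 + 140*I) + y*(350 - 490*I) - 1225)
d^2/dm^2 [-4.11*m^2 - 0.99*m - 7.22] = -8.22000000000000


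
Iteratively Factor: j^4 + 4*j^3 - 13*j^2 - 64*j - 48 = (j - 4)*(j^3 + 8*j^2 + 19*j + 12) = (j - 4)*(j + 4)*(j^2 + 4*j + 3) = (j - 4)*(j + 3)*(j + 4)*(j + 1)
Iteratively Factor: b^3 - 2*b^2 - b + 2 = (b - 1)*(b^2 - b - 2) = (b - 1)*(b + 1)*(b - 2)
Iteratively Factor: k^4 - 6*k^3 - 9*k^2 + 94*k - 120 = (k - 3)*(k^3 - 3*k^2 - 18*k + 40) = (k - 3)*(k + 4)*(k^2 - 7*k + 10) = (k - 5)*(k - 3)*(k + 4)*(k - 2)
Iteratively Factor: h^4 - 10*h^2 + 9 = (h + 1)*(h^3 - h^2 - 9*h + 9) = (h - 3)*(h + 1)*(h^2 + 2*h - 3) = (h - 3)*(h + 1)*(h + 3)*(h - 1)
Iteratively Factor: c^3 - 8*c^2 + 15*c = (c)*(c^2 - 8*c + 15) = c*(c - 5)*(c - 3)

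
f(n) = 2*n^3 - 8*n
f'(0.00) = -8.00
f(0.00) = 0.00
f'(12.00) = 856.00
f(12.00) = 3360.00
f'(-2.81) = 39.38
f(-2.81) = -21.90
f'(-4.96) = 139.61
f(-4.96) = -204.37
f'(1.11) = -0.61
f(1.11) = -6.14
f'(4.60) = 118.96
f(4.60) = 157.87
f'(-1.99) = 15.76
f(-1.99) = 0.16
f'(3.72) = 75.03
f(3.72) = 73.20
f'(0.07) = -7.97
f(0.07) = -0.56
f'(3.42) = 62.18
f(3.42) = 52.64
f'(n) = 6*n^2 - 8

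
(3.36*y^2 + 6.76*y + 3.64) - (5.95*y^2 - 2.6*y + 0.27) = -2.59*y^2 + 9.36*y + 3.37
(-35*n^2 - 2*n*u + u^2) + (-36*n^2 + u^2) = -71*n^2 - 2*n*u + 2*u^2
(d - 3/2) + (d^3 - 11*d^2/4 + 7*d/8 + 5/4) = d^3 - 11*d^2/4 + 15*d/8 - 1/4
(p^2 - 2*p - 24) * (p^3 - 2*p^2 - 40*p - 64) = p^5 - 4*p^4 - 60*p^3 + 64*p^2 + 1088*p + 1536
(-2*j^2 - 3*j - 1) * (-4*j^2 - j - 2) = 8*j^4 + 14*j^3 + 11*j^2 + 7*j + 2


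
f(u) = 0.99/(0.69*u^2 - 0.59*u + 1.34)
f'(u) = 0.99*(0.59 - 1.38*u)/(0.69*u^2 - 0.59*u + 1.34)^2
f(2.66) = 0.21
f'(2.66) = -0.14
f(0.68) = 0.79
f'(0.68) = -0.22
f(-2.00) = 0.19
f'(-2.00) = 0.12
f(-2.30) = 0.16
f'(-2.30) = 0.09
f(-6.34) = 0.03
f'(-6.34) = 0.01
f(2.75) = 0.20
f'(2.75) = -0.13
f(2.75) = 0.20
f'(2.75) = -0.13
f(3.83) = 0.11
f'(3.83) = -0.05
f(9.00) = 0.02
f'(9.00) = -0.00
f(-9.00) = 0.02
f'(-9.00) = 0.00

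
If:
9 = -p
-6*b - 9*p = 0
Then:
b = 27/2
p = -9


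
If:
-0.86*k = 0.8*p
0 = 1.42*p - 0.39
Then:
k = -0.26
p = 0.27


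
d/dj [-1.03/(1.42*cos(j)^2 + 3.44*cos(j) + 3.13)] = -(2.9252*cos(j) + 3.5432)*sin(j)/(1.42*cos(j)^2 + 3.44*cos(j) + 3.13)^2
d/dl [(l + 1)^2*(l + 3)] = (l + 1)*(3*l + 7)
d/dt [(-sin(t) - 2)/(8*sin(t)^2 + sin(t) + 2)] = 8*(sin(t) + 4)*sin(t)*cos(t)/(8*sin(t)^2 + sin(t) + 2)^2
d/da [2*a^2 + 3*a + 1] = 4*a + 3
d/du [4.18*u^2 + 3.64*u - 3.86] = 8.36*u + 3.64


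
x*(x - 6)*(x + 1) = x^3 - 5*x^2 - 6*x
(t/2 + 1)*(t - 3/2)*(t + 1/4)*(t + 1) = t^4/2 + 7*t^3/8 - 17*t^2/16 - 29*t/16 - 3/8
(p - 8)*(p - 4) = p^2 - 12*p + 32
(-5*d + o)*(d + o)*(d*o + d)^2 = -5*d^4*o^2 - 10*d^4*o - 5*d^4 - 4*d^3*o^3 - 8*d^3*o^2 - 4*d^3*o + d^2*o^4 + 2*d^2*o^3 + d^2*o^2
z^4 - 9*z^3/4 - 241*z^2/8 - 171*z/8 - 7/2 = (z - 7)*(z + 1/4)*(z + 1/2)*(z + 4)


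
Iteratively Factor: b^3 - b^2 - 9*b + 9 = (b - 3)*(b^2 + 2*b - 3) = (b - 3)*(b + 3)*(b - 1)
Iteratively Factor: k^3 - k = (k - 1)*(k^2 + k) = (k - 1)*(k + 1)*(k)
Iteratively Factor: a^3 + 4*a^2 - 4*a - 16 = (a + 2)*(a^2 + 2*a - 8) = (a - 2)*(a + 2)*(a + 4)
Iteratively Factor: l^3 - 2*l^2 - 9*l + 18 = (l + 3)*(l^2 - 5*l + 6) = (l - 3)*(l + 3)*(l - 2)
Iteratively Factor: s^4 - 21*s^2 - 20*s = (s)*(s^3 - 21*s - 20) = s*(s + 1)*(s^2 - s - 20) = s*(s - 5)*(s + 1)*(s + 4)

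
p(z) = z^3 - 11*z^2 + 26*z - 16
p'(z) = 3*z^2 - 22*z + 26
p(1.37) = 1.55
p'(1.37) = 1.49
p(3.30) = -14.05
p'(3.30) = -13.93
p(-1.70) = -96.90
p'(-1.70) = 72.07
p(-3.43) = -274.95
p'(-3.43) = 136.75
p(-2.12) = -130.09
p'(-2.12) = 86.12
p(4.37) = -28.99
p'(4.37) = -12.85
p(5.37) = -38.73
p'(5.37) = -5.63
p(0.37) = -7.84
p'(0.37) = 18.27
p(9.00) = 56.00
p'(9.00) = 71.00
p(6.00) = -40.00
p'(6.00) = 2.00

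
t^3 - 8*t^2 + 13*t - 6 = (t - 6)*(t - 1)^2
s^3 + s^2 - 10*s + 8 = (s - 2)*(s - 1)*(s + 4)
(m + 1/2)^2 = m^2 + m + 1/4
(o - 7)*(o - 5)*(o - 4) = o^3 - 16*o^2 + 83*o - 140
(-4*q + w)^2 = 16*q^2 - 8*q*w + w^2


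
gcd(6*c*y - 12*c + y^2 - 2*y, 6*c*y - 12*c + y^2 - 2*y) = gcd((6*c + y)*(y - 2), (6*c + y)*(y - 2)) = 6*c*y - 12*c + y^2 - 2*y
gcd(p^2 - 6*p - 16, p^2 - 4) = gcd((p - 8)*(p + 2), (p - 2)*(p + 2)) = p + 2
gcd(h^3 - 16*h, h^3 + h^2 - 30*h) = h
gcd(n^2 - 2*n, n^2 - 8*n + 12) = n - 2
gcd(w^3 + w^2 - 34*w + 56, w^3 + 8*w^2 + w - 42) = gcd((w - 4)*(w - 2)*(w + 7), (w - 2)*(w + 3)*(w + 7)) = w^2 + 5*w - 14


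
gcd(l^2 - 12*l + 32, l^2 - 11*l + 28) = l - 4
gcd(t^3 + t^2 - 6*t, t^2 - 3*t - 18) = t + 3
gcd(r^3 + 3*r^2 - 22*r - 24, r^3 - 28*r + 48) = r^2 + 2*r - 24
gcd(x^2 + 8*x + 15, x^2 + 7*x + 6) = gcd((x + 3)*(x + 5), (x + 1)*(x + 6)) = 1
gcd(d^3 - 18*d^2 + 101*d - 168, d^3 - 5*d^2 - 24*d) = d - 8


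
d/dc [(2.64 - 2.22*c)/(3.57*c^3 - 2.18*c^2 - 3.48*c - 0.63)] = (15.8508*c^3 - 33.114*c^2 + 11.5104*c + 10.5858)/(12.7449*c^6 - 15.5652*c^5 - 20.0948*c^4 + 10.6746*c^3 + 14.8572*c^2 + 4.3848*c + 0.3969)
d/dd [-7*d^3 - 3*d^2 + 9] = 3*d*(-7*d - 2)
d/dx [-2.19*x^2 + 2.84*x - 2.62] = 2.84 - 4.38*x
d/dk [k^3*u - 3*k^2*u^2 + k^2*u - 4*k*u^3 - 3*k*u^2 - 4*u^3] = u*(3*k^2 - 6*k*u + 2*k - 4*u^2 - 3*u)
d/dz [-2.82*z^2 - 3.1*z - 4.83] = -5.64*z - 3.1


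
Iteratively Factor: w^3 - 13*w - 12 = (w + 1)*(w^2 - w - 12) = (w + 1)*(w + 3)*(w - 4)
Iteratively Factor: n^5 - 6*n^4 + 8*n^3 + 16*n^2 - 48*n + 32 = (n - 2)*(n^4 - 4*n^3 + 16*n - 16) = (n - 2)^2*(n^3 - 2*n^2 - 4*n + 8) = (n - 2)^3*(n^2 - 4) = (n - 2)^4*(n + 2)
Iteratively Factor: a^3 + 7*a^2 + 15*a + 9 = (a + 3)*(a^2 + 4*a + 3) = (a + 1)*(a + 3)*(a + 3)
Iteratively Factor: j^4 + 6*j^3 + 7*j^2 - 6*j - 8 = (j + 1)*(j^3 + 5*j^2 + 2*j - 8) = (j - 1)*(j + 1)*(j^2 + 6*j + 8) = (j - 1)*(j + 1)*(j + 4)*(j + 2)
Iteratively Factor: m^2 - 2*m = (m)*(m - 2)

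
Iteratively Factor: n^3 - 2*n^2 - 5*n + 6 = (n + 2)*(n^2 - 4*n + 3) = (n - 1)*(n + 2)*(n - 3)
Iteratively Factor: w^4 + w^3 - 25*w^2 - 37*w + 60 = (w + 3)*(w^3 - 2*w^2 - 19*w + 20) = (w - 5)*(w + 3)*(w^2 + 3*w - 4) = (w - 5)*(w + 3)*(w + 4)*(w - 1)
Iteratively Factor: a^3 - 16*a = (a)*(a^2 - 16) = a*(a + 4)*(a - 4)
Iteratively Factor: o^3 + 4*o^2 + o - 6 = (o - 1)*(o^2 + 5*o + 6) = (o - 1)*(o + 3)*(o + 2)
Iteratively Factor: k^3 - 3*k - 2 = (k + 1)*(k^2 - k - 2) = (k + 1)^2*(k - 2)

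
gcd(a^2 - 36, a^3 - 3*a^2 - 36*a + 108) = a^2 - 36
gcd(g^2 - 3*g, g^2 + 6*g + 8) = 1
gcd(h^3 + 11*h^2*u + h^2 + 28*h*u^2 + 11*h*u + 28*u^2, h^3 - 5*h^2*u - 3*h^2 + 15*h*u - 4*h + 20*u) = h + 1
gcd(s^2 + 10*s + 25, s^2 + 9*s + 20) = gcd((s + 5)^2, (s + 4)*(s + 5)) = s + 5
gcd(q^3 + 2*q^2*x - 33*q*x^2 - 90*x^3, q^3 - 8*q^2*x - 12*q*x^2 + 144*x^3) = -q + 6*x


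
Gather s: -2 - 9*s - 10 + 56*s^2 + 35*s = 56*s^2 + 26*s - 12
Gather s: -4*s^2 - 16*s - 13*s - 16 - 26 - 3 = -4*s^2 - 29*s - 45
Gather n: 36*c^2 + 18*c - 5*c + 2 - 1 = 36*c^2 + 13*c + 1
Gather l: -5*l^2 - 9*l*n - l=-5*l^2 + l*(-9*n - 1)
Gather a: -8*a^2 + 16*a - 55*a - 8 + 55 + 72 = -8*a^2 - 39*a + 119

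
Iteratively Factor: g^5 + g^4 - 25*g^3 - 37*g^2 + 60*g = (g + 4)*(g^4 - 3*g^3 - 13*g^2 + 15*g) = (g - 1)*(g + 4)*(g^3 - 2*g^2 - 15*g) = (g - 5)*(g - 1)*(g + 4)*(g^2 + 3*g) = g*(g - 5)*(g - 1)*(g + 4)*(g + 3)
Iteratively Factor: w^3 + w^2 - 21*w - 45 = (w - 5)*(w^2 + 6*w + 9) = (w - 5)*(w + 3)*(w + 3)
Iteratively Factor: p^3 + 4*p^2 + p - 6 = (p + 3)*(p^2 + p - 2) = (p + 2)*(p + 3)*(p - 1)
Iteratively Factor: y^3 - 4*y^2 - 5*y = (y)*(y^2 - 4*y - 5) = y*(y + 1)*(y - 5)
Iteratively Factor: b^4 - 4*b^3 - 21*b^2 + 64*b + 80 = (b - 4)*(b^3 - 21*b - 20) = (b - 4)*(b + 1)*(b^2 - b - 20) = (b - 4)*(b + 1)*(b + 4)*(b - 5)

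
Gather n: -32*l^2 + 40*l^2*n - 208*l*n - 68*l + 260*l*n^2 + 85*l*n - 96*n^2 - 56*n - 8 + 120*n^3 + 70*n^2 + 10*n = -32*l^2 - 68*l + 120*n^3 + n^2*(260*l - 26) + n*(40*l^2 - 123*l - 46) - 8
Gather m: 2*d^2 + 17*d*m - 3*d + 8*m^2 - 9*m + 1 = 2*d^2 - 3*d + 8*m^2 + m*(17*d - 9) + 1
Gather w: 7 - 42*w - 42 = -42*w - 35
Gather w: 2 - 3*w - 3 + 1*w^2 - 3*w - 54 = w^2 - 6*w - 55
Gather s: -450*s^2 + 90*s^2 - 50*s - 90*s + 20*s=-360*s^2 - 120*s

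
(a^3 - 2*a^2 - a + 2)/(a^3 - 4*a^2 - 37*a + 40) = (a^2 - a - 2)/(a^2 - 3*a - 40)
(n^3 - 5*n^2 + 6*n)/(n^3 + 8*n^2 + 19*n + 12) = n*(n^2 - 5*n + 6)/(n^3 + 8*n^2 + 19*n + 12)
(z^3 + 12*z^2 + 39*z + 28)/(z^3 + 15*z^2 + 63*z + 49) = (z + 4)/(z + 7)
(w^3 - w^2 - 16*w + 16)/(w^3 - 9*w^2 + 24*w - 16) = (w + 4)/(w - 4)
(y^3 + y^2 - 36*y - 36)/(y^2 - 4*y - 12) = (y^2 + 7*y + 6)/(y + 2)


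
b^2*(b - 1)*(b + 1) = b^4 - b^2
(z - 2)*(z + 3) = z^2 + z - 6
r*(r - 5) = r^2 - 5*r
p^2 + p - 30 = (p - 5)*(p + 6)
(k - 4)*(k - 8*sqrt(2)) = k^2 - 8*sqrt(2)*k - 4*k + 32*sqrt(2)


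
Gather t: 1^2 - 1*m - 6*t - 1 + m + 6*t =0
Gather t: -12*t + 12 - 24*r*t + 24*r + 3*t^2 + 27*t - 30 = 24*r + 3*t^2 + t*(15 - 24*r) - 18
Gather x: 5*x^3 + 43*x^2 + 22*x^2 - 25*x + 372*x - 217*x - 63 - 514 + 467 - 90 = 5*x^3 + 65*x^2 + 130*x - 200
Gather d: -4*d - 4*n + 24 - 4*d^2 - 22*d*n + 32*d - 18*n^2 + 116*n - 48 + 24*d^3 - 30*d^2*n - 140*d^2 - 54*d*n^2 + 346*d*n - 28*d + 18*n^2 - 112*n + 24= 24*d^3 + d^2*(-30*n - 144) + d*(-54*n^2 + 324*n)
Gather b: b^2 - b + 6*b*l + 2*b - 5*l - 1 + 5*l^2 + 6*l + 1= b^2 + b*(6*l + 1) + 5*l^2 + l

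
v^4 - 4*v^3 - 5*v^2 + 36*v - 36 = (v - 3)*(v - 2)^2*(v + 3)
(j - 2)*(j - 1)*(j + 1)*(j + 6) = j^4 + 4*j^3 - 13*j^2 - 4*j + 12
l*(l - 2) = l^2 - 2*l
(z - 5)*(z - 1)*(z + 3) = z^3 - 3*z^2 - 13*z + 15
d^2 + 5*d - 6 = (d - 1)*(d + 6)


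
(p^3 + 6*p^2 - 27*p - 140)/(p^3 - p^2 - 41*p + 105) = (p + 4)/(p - 3)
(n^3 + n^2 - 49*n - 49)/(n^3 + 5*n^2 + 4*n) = (n^2 - 49)/(n*(n + 4))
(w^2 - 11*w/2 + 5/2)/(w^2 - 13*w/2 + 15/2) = (2*w - 1)/(2*w - 3)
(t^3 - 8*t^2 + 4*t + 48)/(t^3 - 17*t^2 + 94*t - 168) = (t + 2)/(t - 7)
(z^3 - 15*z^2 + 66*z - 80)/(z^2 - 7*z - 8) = (z^2 - 7*z + 10)/(z + 1)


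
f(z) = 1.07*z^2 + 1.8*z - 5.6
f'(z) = 2.14*z + 1.8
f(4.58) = 25.09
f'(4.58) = 11.60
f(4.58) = 25.09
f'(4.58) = 11.60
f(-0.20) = -5.92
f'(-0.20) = 1.37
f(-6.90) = 32.92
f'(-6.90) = -12.97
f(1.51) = -0.44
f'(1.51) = 5.03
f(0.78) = -3.55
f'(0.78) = 3.47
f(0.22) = -5.15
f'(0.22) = 2.27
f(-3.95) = 3.98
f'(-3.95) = -6.65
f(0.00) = -5.60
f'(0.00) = 1.80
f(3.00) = 9.43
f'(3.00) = 8.22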